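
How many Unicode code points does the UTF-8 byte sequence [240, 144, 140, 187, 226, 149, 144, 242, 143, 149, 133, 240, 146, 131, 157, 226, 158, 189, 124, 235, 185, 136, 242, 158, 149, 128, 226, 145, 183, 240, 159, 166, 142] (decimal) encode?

Byte at offset 0: 0xF0 = 11110000 → 4-byte char (#1). Advance 4.
Byte at offset 4: 0xE2 = 11100010 → 3-byte char (#2). Advance 3.
Byte at offset 7: 0xF2 = 11110010 → 4-byte char (#3). Advance 4.
Byte at offset 11: 0xF0 = 11110000 → 4-byte char (#4). Advance 4.
Byte at offset 15: 0xE2 = 11100010 → 3-byte char (#5). Advance 3.
Byte at offset 18: 0x7C = 01111100 → 1-byte char (#6). Advance 1.
Byte at offset 19: 0xEB = 11101011 → 3-byte char (#7). Advance 3.
Byte at offset 22: 0xF2 = 11110010 → 4-byte char (#8). Advance 4.
Byte at offset 26: 0xE2 = 11100010 → 3-byte char (#9). Advance 3.
Byte at offset 29: 0xF0 = 11110000 → 4-byte char (#10). Advance 4.
Reached end at offset 33 after 10 code points.

10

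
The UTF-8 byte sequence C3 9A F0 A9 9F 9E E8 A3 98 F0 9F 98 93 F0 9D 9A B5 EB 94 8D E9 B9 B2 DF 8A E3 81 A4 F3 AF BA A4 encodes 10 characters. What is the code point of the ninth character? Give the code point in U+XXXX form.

U+3064

Offset 0: leading byte 0xC3 = 11000011 → 2-byte char #1 = C3 9A.
Offset 2: leading byte 0xF0 = 11110000 → 4-byte char #2 = F0 A9 9F 9E.
Offset 6: leading byte 0xE8 = 11101000 → 3-byte char #3 = E8 A3 98.
Offset 9: leading byte 0xF0 = 11110000 → 4-byte char #4 = F0 9F 98 93.
Offset 13: leading byte 0xF0 = 11110000 → 4-byte char #5 = F0 9D 9A B5.
Offset 17: leading byte 0xEB = 11101011 → 3-byte char #6 = EB 94 8D.
Offset 20: leading byte 0xE9 = 11101001 → 3-byte char #7 = E9 B9 B2.
Offset 23: leading byte 0xDF = 11011111 → 2-byte char #8 = DF 8A.
Offset 25: leading byte 0xE3 = 11100011 → 3-byte char #9 = E3 81 A4.
Leading byte 0xE3 = 11100011 matches 1110xxxx → 3-byte sequence.
Byte 1: 0xE3 = 11100011, payload 0011 (4 bits).
Byte 2: 0x81 = 10000001 (10xxxxxx ✓), payload 000001.
Byte 3: 0xA4 = 10100100 (10xxxxxx ✓), payload 100100.
Concatenate: 0011000001100100 = 0x3064 (16 bits → U+3064).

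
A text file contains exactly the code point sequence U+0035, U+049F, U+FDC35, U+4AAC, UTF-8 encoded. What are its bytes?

35 D2 9F F3 BD B0 B5 E4 AA AC

U+0035: 1-byte form → 35.
U+049F: 2-byte form → D2 9F.
U+FDC35: 4-byte form → F3 BD B0 B5.
U+4AAC: 3-byte form → E4 AA AC.
Concatenated (10 bytes): 35 D2 9F F3 BD B0 B5 E4 AA AC.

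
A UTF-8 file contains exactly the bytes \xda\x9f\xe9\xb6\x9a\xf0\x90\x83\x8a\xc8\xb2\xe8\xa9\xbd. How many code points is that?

Byte at offset 0: 0xDA = 11011010 → 2-byte char (#1). Advance 2.
Byte at offset 2: 0xE9 = 11101001 → 3-byte char (#2). Advance 3.
Byte at offset 5: 0xF0 = 11110000 → 4-byte char (#3). Advance 4.
Byte at offset 9: 0xC8 = 11001000 → 2-byte char (#4). Advance 2.
Byte at offset 11: 0xE8 = 11101000 → 3-byte char (#5). Advance 3.
Reached end at offset 14 after 5 code points.

5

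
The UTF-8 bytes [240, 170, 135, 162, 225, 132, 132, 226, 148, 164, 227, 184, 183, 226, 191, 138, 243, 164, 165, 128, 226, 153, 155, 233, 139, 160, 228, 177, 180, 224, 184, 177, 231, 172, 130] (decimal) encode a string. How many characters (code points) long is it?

11

Byte at offset 0: 0xF0 = 11110000 → 4-byte char (#1). Advance 4.
Byte at offset 4: 0xE1 = 11100001 → 3-byte char (#2). Advance 3.
Byte at offset 7: 0xE2 = 11100010 → 3-byte char (#3). Advance 3.
Byte at offset 10: 0xE3 = 11100011 → 3-byte char (#4). Advance 3.
Byte at offset 13: 0xE2 = 11100010 → 3-byte char (#5). Advance 3.
Byte at offset 16: 0xF3 = 11110011 → 4-byte char (#6). Advance 4.
Byte at offset 20: 0xE2 = 11100010 → 3-byte char (#7). Advance 3.
Byte at offset 23: 0xE9 = 11101001 → 3-byte char (#8). Advance 3.
Byte at offset 26: 0xE4 = 11100100 → 3-byte char (#9). Advance 3.
Byte at offset 29: 0xE0 = 11100000 → 3-byte char (#10). Advance 3.
Byte at offset 32: 0xE7 = 11100111 → 3-byte char (#11). Advance 3.
Reached end at offset 35 after 11 code points.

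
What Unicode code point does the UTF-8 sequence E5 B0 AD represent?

U+5C2D

Leading byte 0xE5 = 11100101 matches 1110xxxx → 3-byte sequence.
Byte 1: 0xE5 = 11100101, payload 0101 (4 bits).
Byte 2: 0xB0 = 10110000 (10xxxxxx ✓), payload 110000.
Byte 3: 0xAD = 10101101 (10xxxxxx ✓), payload 101101.
Concatenate: 0101110000101101 = 0x5C2D (16 bits → U+5C2D).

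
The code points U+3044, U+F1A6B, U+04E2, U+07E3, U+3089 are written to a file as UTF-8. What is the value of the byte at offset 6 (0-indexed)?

0xAB

U+3044 → 3-byte form E3 81 84 at offsets 0–2.
U+F1A6B → 4-byte form F3 B1 A9 AB at offsets 3–6.
Offset 6 falls in char 2's range; it's byte 4 of F3 B1 A9 AB = 0xAB.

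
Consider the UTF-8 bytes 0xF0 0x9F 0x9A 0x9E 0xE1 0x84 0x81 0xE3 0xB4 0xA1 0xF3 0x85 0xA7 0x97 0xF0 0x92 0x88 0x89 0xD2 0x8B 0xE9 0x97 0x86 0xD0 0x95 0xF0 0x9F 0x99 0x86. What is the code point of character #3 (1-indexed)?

Offset 0: leading byte 0xF0 = 11110000 → 4-byte char #1 = F0 9F 9A 9E.
Offset 4: leading byte 0xE1 = 11100001 → 3-byte char #2 = E1 84 81.
Offset 7: leading byte 0xE3 = 11100011 → 3-byte char #3 = E3 B4 A1.
Leading byte 0xE3 = 11100011 matches 1110xxxx → 3-byte sequence.
Byte 1: 0xE3 = 11100011, payload 0011 (4 bits).
Byte 2: 0xB4 = 10110100 (10xxxxxx ✓), payload 110100.
Byte 3: 0xA1 = 10100001 (10xxxxxx ✓), payload 100001.
Concatenate: 0011110100100001 = 0x3D21 (16 bits → U+3D21).

U+3D21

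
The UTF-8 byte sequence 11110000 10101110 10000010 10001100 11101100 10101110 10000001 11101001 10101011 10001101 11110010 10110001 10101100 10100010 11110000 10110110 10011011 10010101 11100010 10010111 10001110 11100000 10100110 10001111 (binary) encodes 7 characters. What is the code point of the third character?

Offset 0: leading byte 0xF0 = 11110000 → 4-byte char #1 = F0 AE 82 8C.
Offset 4: leading byte 0xEC = 11101100 → 3-byte char #2 = EC AE 81.
Offset 7: leading byte 0xE9 = 11101001 → 3-byte char #3 = E9 AB 8D.
Leading byte 0xE9 = 11101001 matches 1110xxxx → 3-byte sequence.
Byte 1: 0xE9 = 11101001, payload 1001 (4 bits).
Byte 2: 0xAB = 10101011 (10xxxxxx ✓), payload 101011.
Byte 3: 0x8D = 10001101 (10xxxxxx ✓), payload 001101.
Concatenate: 1001101011001101 = 0x9ACD (16 bits → U+9ACD).

U+9ACD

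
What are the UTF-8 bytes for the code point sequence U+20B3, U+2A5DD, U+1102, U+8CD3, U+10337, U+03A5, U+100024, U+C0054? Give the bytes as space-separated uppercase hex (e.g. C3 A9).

E2 82 B3 F0 AA 97 9D E1 84 82 E8 B3 93 F0 90 8C B7 CE A5 F4 80 80 A4 F3 80 81 94

U+20B3: 3-byte form → E2 82 B3.
U+2A5DD: 4-byte form → F0 AA 97 9D.
U+1102: 3-byte form → E1 84 82.
U+8CD3: 3-byte form → E8 B3 93.
U+10337: 4-byte form → F0 90 8C B7.
U+03A5: 2-byte form → CE A5.
U+100024: 4-byte form → F4 80 80 A4.
U+C0054: 4-byte form → F3 80 81 94.
Concatenated (27 bytes): E2 82 B3 F0 AA 97 9D E1 84 82 E8 B3 93 F0 90 8C B7 CE A5 F4 80 80 A4 F3 80 81 94.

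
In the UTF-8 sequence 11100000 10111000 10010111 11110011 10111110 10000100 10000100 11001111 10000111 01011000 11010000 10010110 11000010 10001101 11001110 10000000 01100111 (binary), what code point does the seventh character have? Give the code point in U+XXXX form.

Offset 0: leading byte 0xE0 = 11100000 → 3-byte char #1 = E0 B8 97.
Offset 3: leading byte 0xF3 = 11110011 → 4-byte char #2 = F3 BE 84 84.
Offset 7: leading byte 0xCF = 11001111 → 2-byte char #3 = CF 87.
Offset 9: leading byte 0x58 = 01011000 → 1-byte char #4 = 58.
Offset 10: leading byte 0xD0 = 11010000 → 2-byte char #5 = D0 96.
Offset 12: leading byte 0xC2 = 11000010 → 2-byte char #6 = C2 8D.
Offset 14: leading byte 0xCE = 11001110 → 2-byte char #7 = CE 80.
Leading byte 0xCE = 11001110 matches 110xxxxx → 2-byte sequence.
Byte 1: 0xCE = 11001110, payload 01110 (5 bits).
Byte 2: 0x80 = 10000000 (10xxxxxx ✓), payload 000000.
Concatenate: 01110000000 = 0x380 (11 bits → U+0380).

U+0380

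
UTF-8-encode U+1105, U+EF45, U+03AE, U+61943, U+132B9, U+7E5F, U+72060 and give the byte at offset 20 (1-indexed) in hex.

0xF1

1-indexed offset 20 is 0-indexed offset 19.
U+1105 → 3-byte form E1 84 85 at offsets 0–2.
U+EF45 → 3-byte form EE BD 85 at offsets 3–5.
U+03AE → 2-byte form CE AE at offsets 6–7.
U+61943 → 4-byte form F1 A1 A5 83 at offsets 8–11.
U+132B9 → 4-byte form F0 93 8A B9 at offsets 12–15.
U+7E5F → 3-byte form E7 B9 9F at offsets 16–18.
U+72060 → 4-byte form F1 B2 81 A0 at offsets 19–22.
Offset 19 falls in char 7's range; it's byte 1 of F1 B2 81 A0 = 0xF1.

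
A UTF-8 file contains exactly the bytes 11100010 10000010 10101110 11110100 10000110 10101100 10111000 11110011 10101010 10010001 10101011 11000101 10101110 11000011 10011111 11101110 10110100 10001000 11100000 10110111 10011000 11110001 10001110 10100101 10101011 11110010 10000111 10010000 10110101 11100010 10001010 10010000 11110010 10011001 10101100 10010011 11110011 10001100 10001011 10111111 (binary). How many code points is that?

12

Byte at offset 0: 0xE2 = 11100010 → 3-byte char (#1). Advance 3.
Byte at offset 3: 0xF4 = 11110100 → 4-byte char (#2). Advance 4.
Byte at offset 7: 0xF3 = 11110011 → 4-byte char (#3). Advance 4.
Byte at offset 11: 0xC5 = 11000101 → 2-byte char (#4). Advance 2.
Byte at offset 13: 0xC3 = 11000011 → 2-byte char (#5). Advance 2.
Byte at offset 15: 0xEE = 11101110 → 3-byte char (#6). Advance 3.
Byte at offset 18: 0xE0 = 11100000 → 3-byte char (#7). Advance 3.
Byte at offset 21: 0xF1 = 11110001 → 4-byte char (#8). Advance 4.
Byte at offset 25: 0xF2 = 11110010 → 4-byte char (#9). Advance 4.
Byte at offset 29: 0xE2 = 11100010 → 3-byte char (#10). Advance 3.
Byte at offset 32: 0xF2 = 11110010 → 4-byte char (#11). Advance 4.
Byte at offset 36: 0xF3 = 11110011 → 4-byte char (#12). Advance 4.
Reached end at offset 40 after 12 code points.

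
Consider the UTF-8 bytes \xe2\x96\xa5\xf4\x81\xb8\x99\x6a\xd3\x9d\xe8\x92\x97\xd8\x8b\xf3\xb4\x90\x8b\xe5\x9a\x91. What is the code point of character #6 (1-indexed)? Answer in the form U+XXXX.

U+060B

Offset 0: leading byte 0xE2 = 11100010 → 3-byte char #1 = E2 96 A5.
Offset 3: leading byte 0xF4 = 11110100 → 4-byte char #2 = F4 81 B8 99.
Offset 7: leading byte 0x6A = 01101010 → 1-byte char #3 = 6A.
Offset 8: leading byte 0xD3 = 11010011 → 2-byte char #4 = D3 9D.
Offset 10: leading byte 0xE8 = 11101000 → 3-byte char #5 = E8 92 97.
Offset 13: leading byte 0xD8 = 11011000 → 2-byte char #6 = D8 8B.
Leading byte 0xD8 = 11011000 matches 110xxxxx → 2-byte sequence.
Byte 1: 0xD8 = 11011000, payload 11000 (5 bits).
Byte 2: 0x8B = 10001011 (10xxxxxx ✓), payload 001011.
Concatenate: 11000001011 = 0x60B (11 bits → U+060B).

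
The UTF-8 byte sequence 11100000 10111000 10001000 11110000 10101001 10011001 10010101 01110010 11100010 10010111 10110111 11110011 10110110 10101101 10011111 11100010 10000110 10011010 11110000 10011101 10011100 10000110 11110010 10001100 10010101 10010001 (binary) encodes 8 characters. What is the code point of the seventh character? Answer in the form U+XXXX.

Offset 0: leading byte 0xE0 = 11100000 → 3-byte char #1 = E0 B8 88.
Offset 3: leading byte 0xF0 = 11110000 → 4-byte char #2 = F0 A9 99 95.
Offset 7: leading byte 0x72 = 01110010 → 1-byte char #3 = 72.
Offset 8: leading byte 0xE2 = 11100010 → 3-byte char #4 = E2 97 B7.
Offset 11: leading byte 0xF3 = 11110011 → 4-byte char #5 = F3 B6 AD 9F.
Offset 15: leading byte 0xE2 = 11100010 → 3-byte char #6 = E2 86 9A.
Offset 18: leading byte 0xF0 = 11110000 → 4-byte char #7 = F0 9D 9C 86.
Leading byte 0xF0 = 11110000 matches 11110xxx → 4-byte sequence.
Byte 1: 0xF0 = 11110000, payload 000 (3 bits).
Byte 2: 0x9D = 10011101 (10xxxxxx ✓), payload 011101.
Byte 3: 0x9C = 10011100 (10xxxxxx ✓), payload 011100.
Byte 4: 0x86 = 10000110 (10xxxxxx ✓), payload 000110.
Concatenate: 000011101011100000110 = 0x1D706 (21 bits → U+1D706).

U+1D706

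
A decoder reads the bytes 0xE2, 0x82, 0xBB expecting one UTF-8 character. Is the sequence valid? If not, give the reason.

Leading byte 0xE2 = 11100010 → 3-byte form.
Continuation bytes 0x82=10000010, 0xBB=10111011 all match 10xxxxxx.
Decoded value 0x20BB is ≥ 0x800 (shortest form) and not a surrogate.

valid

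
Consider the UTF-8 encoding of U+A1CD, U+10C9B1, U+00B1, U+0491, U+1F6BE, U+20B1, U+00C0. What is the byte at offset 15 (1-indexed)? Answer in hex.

0xBE

1-indexed offset 15 is 0-indexed offset 14.
U+A1CD → 3-byte form EA 87 8D at offsets 0–2.
U+10C9B1 → 4-byte form F4 8C A6 B1 at offsets 3–6.
U+00B1 → 2-byte form C2 B1 at offsets 7–8.
U+0491 → 2-byte form D2 91 at offsets 9–10.
U+1F6BE → 4-byte form F0 9F 9A BE at offsets 11–14.
Offset 14 falls in char 5's range; it's byte 4 of F0 9F 9A BE = 0xBE.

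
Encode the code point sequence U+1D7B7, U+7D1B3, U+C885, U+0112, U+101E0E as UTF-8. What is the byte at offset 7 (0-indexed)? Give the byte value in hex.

U+1D7B7 → 4-byte form F0 9D 9E B7 at offsets 0–3.
U+7D1B3 → 4-byte form F1 BD 86 B3 at offsets 4–7.
Offset 7 falls in char 2's range; it's byte 4 of F1 BD 86 B3 = 0xB3.

0xB3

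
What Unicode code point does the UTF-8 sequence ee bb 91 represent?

U+EED1

Leading byte 0xEE = 11101110 matches 1110xxxx → 3-byte sequence.
Byte 1: 0xEE = 11101110, payload 1110 (4 bits).
Byte 2: 0xBB = 10111011 (10xxxxxx ✓), payload 111011.
Byte 3: 0x91 = 10010001 (10xxxxxx ✓), payload 010001.
Concatenate: 1110111011010001 = 0xEED1 (16 bits → U+EED1).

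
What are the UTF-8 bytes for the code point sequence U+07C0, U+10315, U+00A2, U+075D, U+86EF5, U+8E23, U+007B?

U+07C0: 2-byte form → DF 80.
U+10315: 4-byte form → F0 90 8C 95.
U+00A2: 2-byte form → C2 A2.
U+075D: 2-byte form → DD 9D.
U+86EF5: 4-byte form → F2 86 BB B5.
U+8E23: 3-byte form → E8 B8 A3.
U+007B: 1-byte form → 7B.
Concatenated (18 bytes): DF 80 F0 90 8C 95 C2 A2 DD 9D F2 86 BB B5 E8 B8 A3 7B.

DF 80 F0 90 8C 95 C2 A2 DD 9D F2 86 BB B5 E8 B8 A3 7B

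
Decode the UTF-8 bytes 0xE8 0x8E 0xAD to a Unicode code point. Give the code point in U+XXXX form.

Leading byte 0xE8 = 11101000 matches 1110xxxx → 3-byte sequence.
Byte 1: 0xE8 = 11101000, payload 1000 (4 bits).
Byte 2: 0x8E = 10001110 (10xxxxxx ✓), payload 001110.
Byte 3: 0xAD = 10101101 (10xxxxxx ✓), payload 101101.
Concatenate: 1000001110101101 = 0x83AD (16 bits → U+83AD).

U+83AD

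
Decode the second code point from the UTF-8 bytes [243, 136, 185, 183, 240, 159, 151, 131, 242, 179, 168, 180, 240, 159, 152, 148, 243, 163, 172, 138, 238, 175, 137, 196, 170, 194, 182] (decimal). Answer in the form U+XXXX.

U+1F5C3

Offset 0: leading byte 0xF3 = 11110011 → 4-byte char #1 = F3 88 B9 B7.
Offset 4: leading byte 0xF0 = 11110000 → 4-byte char #2 = F0 9F 97 83.
Leading byte 0xF0 = 11110000 matches 11110xxx → 4-byte sequence.
Byte 1: 0xF0 = 11110000, payload 000 (3 bits).
Byte 2: 0x9F = 10011111 (10xxxxxx ✓), payload 011111.
Byte 3: 0x97 = 10010111 (10xxxxxx ✓), payload 010111.
Byte 4: 0x83 = 10000011 (10xxxxxx ✓), payload 000011.
Concatenate: 000011111010111000011 = 0x1F5C3 (21 bits → U+1F5C3).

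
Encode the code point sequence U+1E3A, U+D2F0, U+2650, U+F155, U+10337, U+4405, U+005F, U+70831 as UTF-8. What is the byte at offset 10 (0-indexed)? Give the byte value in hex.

0x85

U+1E3A → 3-byte form E1 B8 BA at offsets 0–2.
U+D2F0 → 3-byte form ED 8B B0 at offsets 3–5.
U+2650 → 3-byte form E2 99 90 at offsets 6–8.
U+F155 → 3-byte form EF 85 95 at offsets 9–11.
Offset 10 falls in char 4's range; it's byte 2 of EF 85 95 = 0x85.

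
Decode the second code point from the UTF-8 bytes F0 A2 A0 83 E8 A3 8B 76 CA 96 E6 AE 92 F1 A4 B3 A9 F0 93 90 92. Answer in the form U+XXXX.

U+88CB

Offset 0: leading byte 0xF0 = 11110000 → 4-byte char #1 = F0 A2 A0 83.
Offset 4: leading byte 0xE8 = 11101000 → 3-byte char #2 = E8 A3 8B.
Leading byte 0xE8 = 11101000 matches 1110xxxx → 3-byte sequence.
Byte 1: 0xE8 = 11101000, payload 1000 (4 bits).
Byte 2: 0xA3 = 10100011 (10xxxxxx ✓), payload 100011.
Byte 3: 0x8B = 10001011 (10xxxxxx ✓), payload 001011.
Concatenate: 1000100011001011 = 0x88CB (16 bits → U+88CB).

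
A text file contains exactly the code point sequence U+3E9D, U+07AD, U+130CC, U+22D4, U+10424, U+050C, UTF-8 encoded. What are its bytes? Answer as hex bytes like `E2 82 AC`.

E3 BA 9D DE AD F0 93 83 8C E2 8B 94 F0 90 90 A4 D4 8C

U+3E9D: 3-byte form → E3 BA 9D.
U+07AD: 2-byte form → DE AD.
U+130CC: 4-byte form → F0 93 83 8C.
U+22D4: 3-byte form → E2 8B 94.
U+10424: 4-byte form → F0 90 90 A4.
U+050C: 2-byte form → D4 8C.
Concatenated (18 bytes): E3 BA 9D DE AD F0 93 83 8C E2 8B 94 F0 90 90 A4 D4 8C.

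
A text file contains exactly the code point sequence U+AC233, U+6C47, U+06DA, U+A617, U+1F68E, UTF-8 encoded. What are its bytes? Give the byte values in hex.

U+AC233: 4-byte form → F2 AC 88 B3.
U+6C47: 3-byte form → E6 B1 87.
U+06DA: 2-byte form → DB 9A.
U+A617: 3-byte form → EA 98 97.
U+1F68E: 4-byte form → F0 9F 9A 8E.
Concatenated (16 bytes): F2 AC 88 B3 E6 B1 87 DB 9A EA 98 97 F0 9F 9A 8E.

F2 AC 88 B3 E6 B1 87 DB 9A EA 98 97 F0 9F 9A 8E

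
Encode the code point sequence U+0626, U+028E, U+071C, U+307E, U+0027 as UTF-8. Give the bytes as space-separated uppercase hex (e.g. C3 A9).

U+0626: 2-byte form → D8 A6.
U+028E: 2-byte form → CA 8E.
U+071C: 2-byte form → DC 9C.
U+307E: 3-byte form → E3 81 BE.
U+0027: 1-byte form → 27.
Concatenated (10 bytes): D8 A6 CA 8E DC 9C E3 81 BE 27.

D8 A6 CA 8E DC 9C E3 81 BE 27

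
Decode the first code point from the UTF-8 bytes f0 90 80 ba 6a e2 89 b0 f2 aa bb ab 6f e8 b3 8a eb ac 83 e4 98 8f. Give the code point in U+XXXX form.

U+1003A

Offset 0: leading byte 0xF0 = 11110000 → 4-byte char #1 = F0 90 80 BA.
Leading byte 0xF0 = 11110000 matches 11110xxx → 4-byte sequence.
Byte 1: 0xF0 = 11110000, payload 000 (3 bits).
Byte 2: 0x90 = 10010000 (10xxxxxx ✓), payload 010000.
Byte 3: 0x80 = 10000000 (10xxxxxx ✓), payload 000000.
Byte 4: 0xBA = 10111010 (10xxxxxx ✓), payload 111010.
Concatenate: 000010000000000111010 = 0x1003A (21 bits → U+1003A).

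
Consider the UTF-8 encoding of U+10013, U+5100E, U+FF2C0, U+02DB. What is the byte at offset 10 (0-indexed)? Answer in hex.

0x8B

U+10013 → 4-byte form F0 90 80 93 at offsets 0–3.
U+5100E → 4-byte form F1 91 80 8E at offsets 4–7.
U+FF2C0 → 4-byte form F3 BF 8B 80 at offsets 8–11.
Offset 10 falls in char 3's range; it's byte 3 of F3 BF 8B 80 = 0x8B.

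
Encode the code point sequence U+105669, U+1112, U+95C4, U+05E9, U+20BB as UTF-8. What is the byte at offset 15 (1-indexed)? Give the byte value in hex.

0xBB

1-indexed offset 15 is 0-indexed offset 14.
U+105669 → 4-byte form F4 85 99 A9 at offsets 0–3.
U+1112 → 3-byte form E1 84 92 at offsets 4–6.
U+95C4 → 3-byte form E9 97 84 at offsets 7–9.
U+05E9 → 2-byte form D7 A9 at offsets 10–11.
U+20BB → 3-byte form E2 82 BB at offsets 12–14.
Offset 14 falls in char 5's range; it's byte 3 of E2 82 BB = 0xBB.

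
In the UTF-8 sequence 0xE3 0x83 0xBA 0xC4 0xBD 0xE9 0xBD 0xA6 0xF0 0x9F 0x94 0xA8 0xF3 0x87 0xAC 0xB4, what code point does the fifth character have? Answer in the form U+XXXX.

Offset 0: leading byte 0xE3 = 11100011 → 3-byte char #1 = E3 83 BA.
Offset 3: leading byte 0xC4 = 11000100 → 2-byte char #2 = C4 BD.
Offset 5: leading byte 0xE9 = 11101001 → 3-byte char #3 = E9 BD A6.
Offset 8: leading byte 0xF0 = 11110000 → 4-byte char #4 = F0 9F 94 A8.
Offset 12: leading byte 0xF3 = 11110011 → 4-byte char #5 = F3 87 AC B4.
Leading byte 0xF3 = 11110011 matches 11110xxx → 4-byte sequence.
Byte 1: 0xF3 = 11110011, payload 011 (3 bits).
Byte 2: 0x87 = 10000111 (10xxxxxx ✓), payload 000111.
Byte 3: 0xAC = 10101100 (10xxxxxx ✓), payload 101100.
Byte 4: 0xB4 = 10110100 (10xxxxxx ✓), payload 110100.
Concatenate: 011000111101100110100 = 0xC7B34 (21 bits → U+C7B34).

U+C7B34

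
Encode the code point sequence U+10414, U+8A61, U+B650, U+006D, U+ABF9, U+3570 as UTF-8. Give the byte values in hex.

U+10414: 4-byte form → F0 90 90 94.
U+8A61: 3-byte form → E8 A9 A1.
U+B650: 3-byte form → EB 99 90.
U+006D: 1-byte form → 6D.
U+ABF9: 3-byte form → EA AF B9.
U+3570: 3-byte form → E3 95 B0.
Concatenated (17 bytes): F0 90 90 94 E8 A9 A1 EB 99 90 6D EA AF B9 E3 95 B0.

F0 90 90 94 E8 A9 A1 EB 99 90 6D EA AF B9 E3 95 B0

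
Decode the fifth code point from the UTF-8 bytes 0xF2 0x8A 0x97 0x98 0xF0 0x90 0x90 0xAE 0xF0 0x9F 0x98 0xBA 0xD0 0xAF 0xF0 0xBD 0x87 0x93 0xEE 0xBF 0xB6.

U+3D1D3

Offset 0: leading byte 0xF2 = 11110010 → 4-byte char #1 = F2 8A 97 98.
Offset 4: leading byte 0xF0 = 11110000 → 4-byte char #2 = F0 90 90 AE.
Offset 8: leading byte 0xF0 = 11110000 → 4-byte char #3 = F0 9F 98 BA.
Offset 12: leading byte 0xD0 = 11010000 → 2-byte char #4 = D0 AF.
Offset 14: leading byte 0xF0 = 11110000 → 4-byte char #5 = F0 BD 87 93.
Leading byte 0xF0 = 11110000 matches 11110xxx → 4-byte sequence.
Byte 1: 0xF0 = 11110000, payload 000 (3 bits).
Byte 2: 0xBD = 10111101 (10xxxxxx ✓), payload 111101.
Byte 3: 0x87 = 10000111 (10xxxxxx ✓), payload 000111.
Byte 4: 0x93 = 10010011 (10xxxxxx ✓), payload 010011.
Concatenate: 000111101000111010011 = 0x3D1D3 (21 bits → U+3D1D3).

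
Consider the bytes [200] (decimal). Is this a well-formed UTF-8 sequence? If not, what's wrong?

invalid (sequence truncated)

Leading byte 0xC8 = 11001000 → 2-byte form, but only 1 byte is present.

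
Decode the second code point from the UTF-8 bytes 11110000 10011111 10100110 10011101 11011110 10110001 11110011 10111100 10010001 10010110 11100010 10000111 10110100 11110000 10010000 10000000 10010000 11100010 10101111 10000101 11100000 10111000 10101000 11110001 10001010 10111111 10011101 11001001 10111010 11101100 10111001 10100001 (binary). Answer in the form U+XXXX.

Offset 0: leading byte 0xF0 = 11110000 → 4-byte char #1 = F0 9F A6 9D.
Offset 4: leading byte 0xDE = 11011110 → 2-byte char #2 = DE B1.
Leading byte 0xDE = 11011110 matches 110xxxxx → 2-byte sequence.
Byte 1: 0xDE = 11011110, payload 11110 (5 bits).
Byte 2: 0xB1 = 10110001 (10xxxxxx ✓), payload 110001.
Concatenate: 11110110001 = 0x7B1 (11 bits → U+07B1).

U+07B1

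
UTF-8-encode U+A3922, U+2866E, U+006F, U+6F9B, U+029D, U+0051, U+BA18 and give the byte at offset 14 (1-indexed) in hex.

1-indexed offset 14 is 0-indexed offset 13.
U+A3922 → 4-byte form F2 A3 A4 A2 at offsets 0–3.
U+2866E → 4-byte form F0 A8 99 AE at offsets 4–7.
U+006F → 1-byte form 6F at offsets 8–8.
U+6F9B → 3-byte form E6 BE 9B at offsets 9–11.
U+029D → 2-byte form CA 9D at offsets 12–13.
Offset 13 falls in char 5's range; it's byte 2 of CA 9D = 0x9D.

0x9D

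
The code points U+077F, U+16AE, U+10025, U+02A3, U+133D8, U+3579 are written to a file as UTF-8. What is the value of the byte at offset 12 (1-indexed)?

1-indexed offset 12 is 0-indexed offset 11.
U+077F → 2-byte form DD BF at offsets 0–1.
U+16AE → 3-byte form E1 9A AE at offsets 2–4.
U+10025 → 4-byte form F0 90 80 A5 at offsets 5–8.
U+02A3 → 2-byte form CA A3 at offsets 9–10.
U+133D8 → 4-byte form F0 93 8F 98 at offsets 11–14.
Offset 11 falls in char 5's range; it's byte 1 of F0 93 8F 98 = 0xF0.

0xF0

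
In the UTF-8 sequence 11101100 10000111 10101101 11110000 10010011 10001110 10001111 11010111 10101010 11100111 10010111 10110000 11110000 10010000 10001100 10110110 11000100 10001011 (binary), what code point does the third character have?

Offset 0: leading byte 0xEC = 11101100 → 3-byte char #1 = EC 87 AD.
Offset 3: leading byte 0xF0 = 11110000 → 4-byte char #2 = F0 93 8E 8F.
Offset 7: leading byte 0xD7 = 11010111 → 2-byte char #3 = D7 AA.
Leading byte 0xD7 = 11010111 matches 110xxxxx → 2-byte sequence.
Byte 1: 0xD7 = 11010111, payload 10111 (5 bits).
Byte 2: 0xAA = 10101010 (10xxxxxx ✓), payload 101010.
Concatenate: 10111101010 = 0x5EA (11 bits → U+05EA).

U+05EA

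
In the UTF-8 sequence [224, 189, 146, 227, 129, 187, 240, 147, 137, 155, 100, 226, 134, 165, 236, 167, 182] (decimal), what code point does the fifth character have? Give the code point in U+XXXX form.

Offset 0: leading byte 0xE0 = 11100000 → 3-byte char #1 = E0 BD 92.
Offset 3: leading byte 0xE3 = 11100011 → 3-byte char #2 = E3 81 BB.
Offset 6: leading byte 0xF0 = 11110000 → 4-byte char #3 = F0 93 89 9B.
Offset 10: leading byte 0x64 = 01100100 → 1-byte char #4 = 64.
Offset 11: leading byte 0xE2 = 11100010 → 3-byte char #5 = E2 86 A5.
Leading byte 0xE2 = 11100010 matches 1110xxxx → 3-byte sequence.
Byte 1: 0xE2 = 11100010, payload 0010 (4 bits).
Byte 2: 0x86 = 10000110 (10xxxxxx ✓), payload 000110.
Byte 3: 0xA5 = 10100101 (10xxxxxx ✓), payload 100101.
Concatenate: 0010000110100101 = 0x21A5 (16 bits → U+21A5).

U+21A5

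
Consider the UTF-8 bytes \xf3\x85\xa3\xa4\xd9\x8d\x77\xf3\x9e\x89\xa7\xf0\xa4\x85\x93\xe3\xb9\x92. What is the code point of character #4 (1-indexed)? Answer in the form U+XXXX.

Offset 0: leading byte 0xF3 = 11110011 → 4-byte char #1 = F3 85 A3 A4.
Offset 4: leading byte 0xD9 = 11011001 → 2-byte char #2 = D9 8D.
Offset 6: leading byte 0x77 = 01110111 → 1-byte char #3 = 77.
Offset 7: leading byte 0xF3 = 11110011 → 4-byte char #4 = F3 9E 89 A7.
Leading byte 0xF3 = 11110011 matches 11110xxx → 4-byte sequence.
Byte 1: 0xF3 = 11110011, payload 011 (3 bits).
Byte 2: 0x9E = 10011110 (10xxxxxx ✓), payload 011110.
Byte 3: 0x89 = 10001001 (10xxxxxx ✓), payload 001001.
Byte 4: 0xA7 = 10100111 (10xxxxxx ✓), payload 100111.
Concatenate: 011011110001001100111 = 0xDE267 (21 bits → U+DE267).

U+DE267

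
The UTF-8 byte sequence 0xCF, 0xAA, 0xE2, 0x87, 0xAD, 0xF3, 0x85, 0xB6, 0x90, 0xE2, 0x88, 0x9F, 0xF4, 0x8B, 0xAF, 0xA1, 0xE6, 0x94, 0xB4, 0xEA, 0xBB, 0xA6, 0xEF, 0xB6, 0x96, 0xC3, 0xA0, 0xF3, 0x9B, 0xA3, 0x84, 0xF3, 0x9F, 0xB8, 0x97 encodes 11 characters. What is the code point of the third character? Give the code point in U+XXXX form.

Offset 0: leading byte 0xCF = 11001111 → 2-byte char #1 = CF AA.
Offset 2: leading byte 0xE2 = 11100010 → 3-byte char #2 = E2 87 AD.
Offset 5: leading byte 0xF3 = 11110011 → 4-byte char #3 = F3 85 B6 90.
Leading byte 0xF3 = 11110011 matches 11110xxx → 4-byte sequence.
Byte 1: 0xF3 = 11110011, payload 011 (3 bits).
Byte 2: 0x85 = 10000101 (10xxxxxx ✓), payload 000101.
Byte 3: 0xB6 = 10110110 (10xxxxxx ✓), payload 110110.
Byte 4: 0x90 = 10010000 (10xxxxxx ✓), payload 010000.
Concatenate: 011000101110110010000 = 0xC5D90 (21 bits → U+C5D90).

U+C5D90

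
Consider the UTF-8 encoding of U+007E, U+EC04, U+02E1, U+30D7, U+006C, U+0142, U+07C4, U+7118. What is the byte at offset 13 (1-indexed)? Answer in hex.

1-indexed offset 13 is 0-indexed offset 12.
U+007E → 1-byte form 7E at offsets 0–0.
U+EC04 → 3-byte form EE B0 84 at offsets 1–3.
U+02E1 → 2-byte form CB A1 at offsets 4–5.
U+30D7 → 3-byte form E3 83 97 at offsets 6–8.
U+006C → 1-byte form 6C at offsets 9–9.
U+0142 → 2-byte form C5 82 at offsets 10–11.
U+07C4 → 2-byte form DF 84 at offsets 12–13.
Offset 12 falls in char 7's range; it's byte 1 of DF 84 = 0xDF.

0xDF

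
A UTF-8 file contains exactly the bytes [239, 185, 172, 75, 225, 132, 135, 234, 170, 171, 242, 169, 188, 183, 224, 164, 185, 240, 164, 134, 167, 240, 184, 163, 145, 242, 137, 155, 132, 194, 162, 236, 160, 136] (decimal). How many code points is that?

Byte at offset 0: 0xEF = 11101111 → 3-byte char (#1). Advance 3.
Byte at offset 3: 0x4B = 01001011 → 1-byte char (#2). Advance 1.
Byte at offset 4: 0xE1 = 11100001 → 3-byte char (#3). Advance 3.
Byte at offset 7: 0xEA = 11101010 → 3-byte char (#4). Advance 3.
Byte at offset 10: 0xF2 = 11110010 → 4-byte char (#5). Advance 4.
Byte at offset 14: 0xE0 = 11100000 → 3-byte char (#6). Advance 3.
Byte at offset 17: 0xF0 = 11110000 → 4-byte char (#7). Advance 4.
Byte at offset 21: 0xF0 = 11110000 → 4-byte char (#8). Advance 4.
Byte at offset 25: 0xF2 = 11110010 → 4-byte char (#9). Advance 4.
Byte at offset 29: 0xC2 = 11000010 → 2-byte char (#10). Advance 2.
Byte at offset 31: 0xEC = 11101100 → 3-byte char (#11). Advance 3.
Reached end at offset 34 after 11 code points.

11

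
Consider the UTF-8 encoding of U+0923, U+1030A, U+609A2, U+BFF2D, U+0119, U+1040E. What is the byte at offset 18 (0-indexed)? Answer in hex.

0x90

U+0923 → 3-byte form E0 A4 A3 at offsets 0–2.
U+1030A → 4-byte form F0 90 8C 8A at offsets 3–6.
U+609A2 → 4-byte form F1 A0 A6 A2 at offsets 7–10.
U+BFF2D → 4-byte form F2 BF BC AD at offsets 11–14.
U+0119 → 2-byte form C4 99 at offsets 15–16.
U+1040E → 4-byte form F0 90 90 8E at offsets 17–20.
Offset 18 falls in char 6's range; it's byte 2 of F0 90 90 8E = 0x90.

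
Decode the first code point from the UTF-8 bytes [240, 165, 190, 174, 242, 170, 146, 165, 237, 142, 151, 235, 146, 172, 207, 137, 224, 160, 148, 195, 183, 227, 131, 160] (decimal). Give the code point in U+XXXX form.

Offset 0: leading byte 0xF0 = 11110000 → 4-byte char #1 = F0 A5 BE AE.
Leading byte 0xF0 = 11110000 matches 11110xxx → 4-byte sequence.
Byte 1: 0xF0 = 11110000, payload 000 (3 bits).
Byte 2: 0xA5 = 10100101 (10xxxxxx ✓), payload 100101.
Byte 3: 0xBE = 10111110 (10xxxxxx ✓), payload 111110.
Byte 4: 0xAE = 10101110 (10xxxxxx ✓), payload 101110.
Concatenate: 000100101111110101110 = 0x25FAE (21 bits → U+25FAE).

U+25FAE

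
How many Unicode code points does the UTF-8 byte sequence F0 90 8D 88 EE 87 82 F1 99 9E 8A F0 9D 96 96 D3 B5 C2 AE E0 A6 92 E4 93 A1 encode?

Byte at offset 0: 0xF0 = 11110000 → 4-byte char (#1). Advance 4.
Byte at offset 4: 0xEE = 11101110 → 3-byte char (#2). Advance 3.
Byte at offset 7: 0xF1 = 11110001 → 4-byte char (#3). Advance 4.
Byte at offset 11: 0xF0 = 11110000 → 4-byte char (#4). Advance 4.
Byte at offset 15: 0xD3 = 11010011 → 2-byte char (#5). Advance 2.
Byte at offset 17: 0xC2 = 11000010 → 2-byte char (#6). Advance 2.
Byte at offset 19: 0xE0 = 11100000 → 3-byte char (#7). Advance 3.
Byte at offset 22: 0xE4 = 11100100 → 3-byte char (#8). Advance 3.
Reached end at offset 25 after 8 code points.

8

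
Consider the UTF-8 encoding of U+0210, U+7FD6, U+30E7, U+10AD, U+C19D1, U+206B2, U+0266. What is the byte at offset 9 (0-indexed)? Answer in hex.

U+0210 → 2-byte form C8 90 at offsets 0–1.
U+7FD6 → 3-byte form E7 BF 96 at offsets 2–4.
U+30E7 → 3-byte form E3 83 A7 at offsets 5–7.
U+10AD → 3-byte form E1 82 AD at offsets 8–10.
Offset 9 falls in char 4's range; it's byte 2 of E1 82 AD = 0x82.

0x82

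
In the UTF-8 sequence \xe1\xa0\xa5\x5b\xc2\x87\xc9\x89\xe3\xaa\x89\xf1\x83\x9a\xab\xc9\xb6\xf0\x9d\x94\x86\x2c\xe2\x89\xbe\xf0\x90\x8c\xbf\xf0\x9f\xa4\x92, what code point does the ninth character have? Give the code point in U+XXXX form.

Offset 0: leading byte 0xE1 = 11100001 → 3-byte char #1 = E1 A0 A5.
Offset 3: leading byte 0x5B = 01011011 → 1-byte char #2 = 5B.
Offset 4: leading byte 0xC2 = 11000010 → 2-byte char #3 = C2 87.
Offset 6: leading byte 0xC9 = 11001001 → 2-byte char #4 = C9 89.
Offset 8: leading byte 0xE3 = 11100011 → 3-byte char #5 = E3 AA 89.
Offset 11: leading byte 0xF1 = 11110001 → 4-byte char #6 = F1 83 9A AB.
Offset 15: leading byte 0xC9 = 11001001 → 2-byte char #7 = C9 B6.
Offset 17: leading byte 0xF0 = 11110000 → 4-byte char #8 = F0 9D 94 86.
Offset 21: leading byte 0x2C = 00101100 → 1-byte char #9 = 2C.
Leading byte 0x2C = 00101100 matches 0xxxxxxx → 1-byte sequence.
Byte 1: 0x2C = 00101100, payload 0101100 (7 bits).
Concatenate: 0101100 = 0x2C (7 bits → U+002C).

U+002C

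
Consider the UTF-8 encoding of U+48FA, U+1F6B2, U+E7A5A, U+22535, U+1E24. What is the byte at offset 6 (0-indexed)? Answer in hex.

0xB2

U+48FA → 3-byte form E4 A3 BA at offsets 0–2.
U+1F6B2 → 4-byte form F0 9F 9A B2 at offsets 3–6.
Offset 6 falls in char 2's range; it's byte 4 of F0 9F 9A B2 = 0xB2.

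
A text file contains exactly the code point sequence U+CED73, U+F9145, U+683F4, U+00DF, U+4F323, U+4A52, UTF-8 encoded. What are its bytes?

F3 8E B5 B3 F3 B9 85 85 F1 A8 8F B4 C3 9F F1 8F 8C A3 E4 A9 92

U+CED73: 4-byte form → F3 8E B5 B3.
U+F9145: 4-byte form → F3 B9 85 85.
U+683F4: 4-byte form → F1 A8 8F B4.
U+00DF: 2-byte form → C3 9F.
U+4F323: 4-byte form → F1 8F 8C A3.
U+4A52: 3-byte form → E4 A9 92.
Concatenated (21 bytes): F3 8E B5 B3 F3 B9 85 85 F1 A8 8F B4 C3 9F F1 8F 8C A3 E4 A9 92.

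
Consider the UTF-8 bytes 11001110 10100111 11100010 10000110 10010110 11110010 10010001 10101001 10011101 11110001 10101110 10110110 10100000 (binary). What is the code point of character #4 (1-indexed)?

Offset 0: leading byte 0xCE = 11001110 → 2-byte char #1 = CE A7.
Offset 2: leading byte 0xE2 = 11100010 → 3-byte char #2 = E2 86 96.
Offset 5: leading byte 0xF2 = 11110010 → 4-byte char #3 = F2 91 A9 9D.
Offset 9: leading byte 0xF1 = 11110001 → 4-byte char #4 = F1 AE B6 A0.
Leading byte 0xF1 = 11110001 matches 11110xxx → 4-byte sequence.
Byte 1: 0xF1 = 11110001, payload 001 (3 bits).
Byte 2: 0xAE = 10101110 (10xxxxxx ✓), payload 101110.
Byte 3: 0xB6 = 10110110 (10xxxxxx ✓), payload 110110.
Byte 4: 0xA0 = 10100000 (10xxxxxx ✓), payload 100000.
Concatenate: 001101110110110100000 = 0x6EDA0 (21 bits → U+6EDA0).

U+6EDA0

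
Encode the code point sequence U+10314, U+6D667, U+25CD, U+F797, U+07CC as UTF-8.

F0 90 8C 94 F1 AD 99 A7 E2 97 8D EF 9E 97 DF 8C

U+10314: 4-byte form → F0 90 8C 94.
U+6D667: 4-byte form → F1 AD 99 A7.
U+25CD: 3-byte form → E2 97 8D.
U+F797: 3-byte form → EF 9E 97.
U+07CC: 2-byte form → DF 8C.
Concatenated (16 bytes): F0 90 8C 94 F1 AD 99 A7 E2 97 8D EF 9E 97 DF 8C.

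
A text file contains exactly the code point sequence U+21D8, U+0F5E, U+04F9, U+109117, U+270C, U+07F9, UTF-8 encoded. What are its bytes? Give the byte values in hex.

U+21D8: 3-byte form → E2 87 98.
U+0F5E: 3-byte form → E0 BD 9E.
U+04F9: 2-byte form → D3 B9.
U+109117: 4-byte form → F4 89 84 97.
U+270C: 3-byte form → E2 9C 8C.
U+07F9: 2-byte form → DF B9.
Concatenated (17 bytes): E2 87 98 E0 BD 9E D3 B9 F4 89 84 97 E2 9C 8C DF B9.

E2 87 98 E0 BD 9E D3 B9 F4 89 84 97 E2 9C 8C DF B9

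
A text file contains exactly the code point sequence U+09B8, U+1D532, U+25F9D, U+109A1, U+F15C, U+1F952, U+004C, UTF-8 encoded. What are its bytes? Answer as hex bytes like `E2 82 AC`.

U+09B8: 3-byte form → E0 A6 B8.
U+1D532: 4-byte form → F0 9D 94 B2.
U+25F9D: 4-byte form → F0 A5 BE 9D.
U+109A1: 4-byte form → F0 90 A6 A1.
U+F15C: 3-byte form → EF 85 9C.
U+1F952: 4-byte form → F0 9F A5 92.
U+004C: 1-byte form → 4C.
Concatenated (23 bytes): E0 A6 B8 F0 9D 94 B2 F0 A5 BE 9D F0 90 A6 A1 EF 85 9C F0 9F A5 92 4C.

E0 A6 B8 F0 9D 94 B2 F0 A5 BE 9D F0 90 A6 A1 EF 85 9C F0 9F A5 92 4C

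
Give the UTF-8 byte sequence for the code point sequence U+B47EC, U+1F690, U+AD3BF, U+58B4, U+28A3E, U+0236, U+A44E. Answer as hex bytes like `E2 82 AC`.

U+B47EC: 4-byte form → F2 B4 9F AC.
U+1F690: 4-byte form → F0 9F 9A 90.
U+AD3BF: 4-byte form → F2 AD 8E BF.
U+58B4: 3-byte form → E5 A2 B4.
U+28A3E: 4-byte form → F0 A8 A8 BE.
U+0236: 2-byte form → C8 B6.
U+A44E: 3-byte form → EA 91 8E.
Concatenated (24 bytes): F2 B4 9F AC F0 9F 9A 90 F2 AD 8E BF E5 A2 B4 F0 A8 A8 BE C8 B6 EA 91 8E.

F2 B4 9F AC F0 9F 9A 90 F2 AD 8E BF E5 A2 B4 F0 A8 A8 BE C8 B6 EA 91 8E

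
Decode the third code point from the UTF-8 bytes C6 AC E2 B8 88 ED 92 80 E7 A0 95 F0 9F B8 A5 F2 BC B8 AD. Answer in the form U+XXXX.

Offset 0: leading byte 0xC6 = 11000110 → 2-byte char #1 = C6 AC.
Offset 2: leading byte 0xE2 = 11100010 → 3-byte char #2 = E2 B8 88.
Offset 5: leading byte 0xED = 11101101 → 3-byte char #3 = ED 92 80.
Leading byte 0xED = 11101101 matches 1110xxxx → 3-byte sequence.
Byte 1: 0xED = 11101101, payload 1101 (4 bits).
Byte 2: 0x92 = 10010010 (10xxxxxx ✓), payload 010010.
Byte 3: 0x80 = 10000000 (10xxxxxx ✓), payload 000000.
Concatenate: 1101010010000000 = 0xD480 (16 bits → U+D480).

U+D480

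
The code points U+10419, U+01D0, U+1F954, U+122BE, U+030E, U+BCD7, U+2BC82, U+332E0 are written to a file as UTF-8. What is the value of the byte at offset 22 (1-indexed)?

1-indexed offset 22 is 0-indexed offset 21.
U+10419 → 4-byte form F0 90 90 99 at offsets 0–3.
U+01D0 → 2-byte form C7 90 at offsets 4–5.
U+1F954 → 4-byte form F0 9F A5 94 at offsets 6–9.
U+122BE → 4-byte form F0 92 8A BE at offsets 10–13.
U+030E → 2-byte form CC 8E at offsets 14–15.
U+BCD7 → 3-byte form EB B3 97 at offsets 16–18.
U+2BC82 → 4-byte form F0 AB B2 82 at offsets 19–22.
Offset 21 falls in char 7's range; it's byte 3 of F0 AB B2 82 = 0xB2.

0xB2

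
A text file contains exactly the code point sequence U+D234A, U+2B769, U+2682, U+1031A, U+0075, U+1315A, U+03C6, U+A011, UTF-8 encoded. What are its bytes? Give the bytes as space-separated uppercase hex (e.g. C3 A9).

F3 92 8D 8A F0 AB 9D A9 E2 9A 82 F0 90 8C 9A 75 F0 93 85 9A CF 86 EA 80 91

U+D234A: 4-byte form → F3 92 8D 8A.
U+2B769: 4-byte form → F0 AB 9D A9.
U+2682: 3-byte form → E2 9A 82.
U+1031A: 4-byte form → F0 90 8C 9A.
U+0075: 1-byte form → 75.
U+1315A: 4-byte form → F0 93 85 9A.
U+03C6: 2-byte form → CF 86.
U+A011: 3-byte form → EA 80 91.
Concatenated (25 bytes): F3 92 8D 8A F0 AB 9D A9 E2 9A 82 F0 90 8C 9A 75 F0 93 85 9A CF 86 EA 80 91.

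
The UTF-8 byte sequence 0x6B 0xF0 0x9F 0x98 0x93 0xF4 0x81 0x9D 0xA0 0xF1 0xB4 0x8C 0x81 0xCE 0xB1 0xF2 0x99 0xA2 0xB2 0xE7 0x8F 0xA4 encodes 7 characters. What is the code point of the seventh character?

Offset 0: leading byte 0x6B = 01101011 → 1-byte char #1 = 6B.
Offset 1: leading byte 0xF0 = 11110000 → 4-byte char #2 = F0 9F 98 93.
Offset 5: leading byte 0xF4 = 11110100 → 4-byte char #3 = F4 81 9D A0.
Offset 9: leading byte 0xF1 = 11110001 → 4-byte char #4 = F1 B4 8C 81.
Offset 13: leading byte 0xCE = 11001110 → 2-byte char #5 = CE B1.
Offset 15: leading byte 0xF2 = 11110010 → 4-byte char #6 = F2 99 A2 B2.
Offset 19: leading byte 0xE7 = 11100111 → 3-byte char #7 = E7 8F A4.
Leading byte 0xE7 = 11100111 matches 1110xxxx → 3-byte sequence.
Byte 1: 0xE7 = 11100111, payload 0111 (4 bits).
Byte 2: 0x8F = 10001111 (10xxxxxx ✓), payload 001111.
Byte 3: 0xA4 = 10100100 (10xxxxxx ✓), payload 100100.
Concatenate: 0111001111100100 = 0x73E4 (16 bits → U+73E4).

U+73E4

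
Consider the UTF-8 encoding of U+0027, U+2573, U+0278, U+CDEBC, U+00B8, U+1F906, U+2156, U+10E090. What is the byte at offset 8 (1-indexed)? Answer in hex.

1-indexed offset 8 is 0-indexed offset 7.
U+0027 → 1-byte form 27 at offsets 0–0.
U+2573 → 3-byte form E2 95 B3 at offsets 1–3.
U+0278 → 2-byte form C9 B8 at offsets 4–5.
U+CDEBC → 4-byte form F3 8D BA BC at offsets 6–9.
Offset 7 falls in char 4's range; it's byte 2 of F3 8D BA BC = 0x8D.

0x8D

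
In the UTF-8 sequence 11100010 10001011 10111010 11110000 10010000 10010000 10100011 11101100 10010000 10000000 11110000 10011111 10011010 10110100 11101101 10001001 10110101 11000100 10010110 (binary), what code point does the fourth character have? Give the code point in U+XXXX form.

Offset 0: leading byte 0xE2 = 11100010 → 3-byte char #1 = E2 8B BA.
Offset 3: leading byte 0xF0 = 11110000 → 4-byte char #2 = F0 90 90 A3.
Offset 7: leading byte 0xEC = 11101100 → 3-byte char #3 = EC 90 80.
Offset 10: leading byte 0xF0 = 11110000 → 4-byte char #4 = F0 9F 9A B4.
Leading byte 0xF0 = 11110000 matches 11110xxx → 4-byte sequence.
Byte 1: 0xF0 = 11110000, payload 000 (3 bits).
Byte 2: 0x9F = 10011111 (10xxxxxx ✓), payload 011111.
Byte 3: 0x9A = 10011010 (10xxxxxx ✓), payload 011010.
Byte 4: 0xB4 = 10110100 (10xxxxxx ✓), payload 110100.
Concatenate: 000011111011010110100 = 0x1F6B4 (21 bits → U+1F6B4).

U+1F6B4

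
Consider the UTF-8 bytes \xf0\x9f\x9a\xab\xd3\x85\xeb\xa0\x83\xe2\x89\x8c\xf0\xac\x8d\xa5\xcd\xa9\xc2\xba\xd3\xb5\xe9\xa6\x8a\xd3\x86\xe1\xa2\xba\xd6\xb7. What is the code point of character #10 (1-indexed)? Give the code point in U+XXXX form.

U+04C6

Offset 0: leading byte 0xF0 = 11110000 → 4-byte char #1 = F0 9F 9A AB.
Offset 4: leading byte 0xD3 = 11010011 → 2-byte char #2 = D3 85.
Offset 6: leading byte 0xEB = 11101011 → 3-byte char #3 = EB A0 83.
Offset 9: leading byte 0xE2 = 11100010 → 3-byte char #4 = E2 89 8C.
Offset 12: leading byte 0xF0 = 11110000 → 4-byte char #5 = F0 AC 8D A5.
Offset 16: leading byte 0xCD = 11001101 → 2-byte char #6 = CD A9.
Offset 18: leading byte 0xC2 = 11000010 → 2-byte char #7 = C2 BA.
Offset 20: leading byte 0xD3 = 11010011 → 2-byte char #8 = D3 B5.
Offset 22: leading byte 0xE9 = 11101001 → 3-byte char #9 = E9 A6 8A.
Offset 25: leading byte 0xD3 = 11010011 → 2-byte char #10 = D3 86.
Leading byte 0xD3 = 11010011 matches 110xxxxx → 2-byte sequence.
Byte 1: 0xD3 = 11010011, payload 10011 (5 bits).
Byte 2: 0x86 = 10000110 (10xxxxxx ✓), payload 000110.
Concatenate: 10011000110 = 0x4C6 (11 bits → U+04C6).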